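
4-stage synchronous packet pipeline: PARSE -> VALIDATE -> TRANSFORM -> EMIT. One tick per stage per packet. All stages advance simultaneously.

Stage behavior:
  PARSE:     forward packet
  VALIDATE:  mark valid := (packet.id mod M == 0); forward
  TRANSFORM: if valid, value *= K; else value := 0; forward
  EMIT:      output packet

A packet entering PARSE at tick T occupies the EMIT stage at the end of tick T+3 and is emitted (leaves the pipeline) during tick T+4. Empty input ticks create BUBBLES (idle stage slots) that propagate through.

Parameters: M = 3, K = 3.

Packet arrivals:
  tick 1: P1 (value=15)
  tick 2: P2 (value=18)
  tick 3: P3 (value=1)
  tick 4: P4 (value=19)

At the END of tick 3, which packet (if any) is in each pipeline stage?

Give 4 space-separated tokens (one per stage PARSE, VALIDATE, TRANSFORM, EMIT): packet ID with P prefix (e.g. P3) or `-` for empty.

Answer: P3 P2 P1 -

Derivation:
Tick 1: [PARSE:P1(v=15,ok=F), VALIDATE:-, TRANSFORM:-, EMIT:-] out:-; in:P1
Tick 2: [PARSE:P2(v=18,ok=F), VALIDATE:P1(v=15,ok=F), TRANSFORM:-, EMIT:-] out:-; in:P2
Tick 3: [PARSE:P3(v=1,ok=F), VALIDATE:P2(v=18,ok=F), TRANSFORM:P1(v=0,ok=F), EMIT:-] out:-; in:P3
At end of tick 3: ['P3', 'P2', 'P1', '-']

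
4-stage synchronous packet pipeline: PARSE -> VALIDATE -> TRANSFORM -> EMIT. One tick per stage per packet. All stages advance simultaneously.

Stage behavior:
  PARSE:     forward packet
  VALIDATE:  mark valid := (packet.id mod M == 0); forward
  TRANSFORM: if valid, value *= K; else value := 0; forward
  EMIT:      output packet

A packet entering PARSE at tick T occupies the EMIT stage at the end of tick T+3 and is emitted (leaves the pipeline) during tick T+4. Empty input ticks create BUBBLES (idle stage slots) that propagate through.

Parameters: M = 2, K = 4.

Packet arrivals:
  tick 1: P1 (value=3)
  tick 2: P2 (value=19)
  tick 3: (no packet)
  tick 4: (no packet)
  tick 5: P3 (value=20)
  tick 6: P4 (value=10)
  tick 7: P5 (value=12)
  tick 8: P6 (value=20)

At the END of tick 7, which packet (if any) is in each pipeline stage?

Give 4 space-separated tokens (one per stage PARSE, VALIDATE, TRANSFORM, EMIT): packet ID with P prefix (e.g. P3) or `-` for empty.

Tick 1: [PARSE:P1(v=3,ok=F), VALIDATE:-, TRANSFORM:-, EMIT:-] out:-; in:P1
Tick 2: [PARSE:P2(v=19,ok=F), VALIDATE:P1(v=3,ok=F), TRANSFORM:-, EMIT:-] out:-; in:P2
Tick 3: [PARSE:-, VALIDATE:P2(v=19,ok=T), TRANSFORM:P1(v=0,ok=F), EMIT:-] out:-; in:-
Tick 4: [PARSE:-, VALIDATE:-, TRANSFORM:P2(v=76,ok=T), EMIT:P1(v=0,ok=F)] out:-; in:-
Tick 5: [PARSE:P3(v=20,ok=F), VALIDATE:-, TRANSFORM:-, EMIT:P2(v=76,ok=T)] out:P1(v=0); in:P3
Tick 6: [PARSE:P4(v=10,ok=F), VALIDATE:P3(v=20,ok=F), TRANSFORM:-, EMIT:-] out:P2(v=76); in:P4
Tick 7: [PARSE:P5(v=12,ok=F), VALIDATE:P4(v=10,ok=T), TRANSFORM:P3(v=0,ok=F), EMIT:-] out:-; in:P5
At end of tick 7: ['P5', 'P4', 'P3', '-']

Answer: P5 P4 P3 -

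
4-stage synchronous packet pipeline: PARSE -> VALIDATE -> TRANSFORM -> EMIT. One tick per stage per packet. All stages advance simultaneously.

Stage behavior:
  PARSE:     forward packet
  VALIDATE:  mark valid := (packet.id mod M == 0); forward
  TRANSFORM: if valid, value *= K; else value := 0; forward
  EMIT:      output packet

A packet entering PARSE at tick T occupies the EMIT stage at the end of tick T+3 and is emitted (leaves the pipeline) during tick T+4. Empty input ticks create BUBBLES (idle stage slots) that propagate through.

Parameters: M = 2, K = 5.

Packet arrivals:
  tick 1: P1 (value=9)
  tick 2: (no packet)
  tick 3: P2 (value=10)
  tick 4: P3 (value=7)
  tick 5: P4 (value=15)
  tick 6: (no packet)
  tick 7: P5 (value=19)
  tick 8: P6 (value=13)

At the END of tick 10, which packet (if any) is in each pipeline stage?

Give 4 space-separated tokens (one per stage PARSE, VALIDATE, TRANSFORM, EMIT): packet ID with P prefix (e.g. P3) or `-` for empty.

Tick 1: [PARSE:P1(v=9,ok=F), VALIDATE:-, TRANSFORM:-, EMIT:-] out:-; in:P1
Tick 2: [PARSE:-, VALIDATE:P1(v=9,ok=F), TRANSFORM:-, EMIT:-] out:-; in:-
Tick 3: [PARSE:P2(v=10,ok=F), VALIDATE:-, TRANSFORM:P1(v=0,ok=F), EMIT:-] out:-; in:P2
Tick 4: [PARSE:P3(v=7,ok=F), VALIDATE:P2(v=10,ok=T), TRANSFORM:-, EMIT:P1(v=0,ok=F)] out:-; in:P3
Tick 5: [PARSE:P4(v=15,ok=F), VALIDATE:P3(v=7,ok=F), TRANSFORM:P2(v=50,ok=T), EMIT:-] out:P1(v=0); in:P4
Tick 6: [PARSE:-, VALIDATE:P4(v=15,ok=T), TRANSFORM:P3(v=0,ok=F), EMIT:P2(v=50,ok=T)] out:-; in:-
Tick 7: [PARSE:P5(v=19,ok=F), VALIDATE:-, TRANSFORM:P4(v=75,ok=T), EMIT:P3(v=0,ok=F)] out:P2(v=50); in:P5
Tick 8: [PARSE:P6(v=13,ok=F), VALIDATE:P5(v=19,ok=F), TRANSFORM:-, EMIT:P4(v=75,ok=T)] out:P3(v=0); in:P6
Tick 9: [PARSE:-, VALIDATE:P6(v=13,ok=T), TRANSFORM:P5(v=0,ok=F), EMIT:-] out:P4(v=75); in:-
Tick 10: [PARSE:-, VALIDATE:-, TRANSFORM:P6(v=65,ok=T), EMIT:P5(v=0,ok=F)] out:-; in:-
At end of tick 10: ['-', '-', 'P6', 'P5']

Answer: - - P6 P5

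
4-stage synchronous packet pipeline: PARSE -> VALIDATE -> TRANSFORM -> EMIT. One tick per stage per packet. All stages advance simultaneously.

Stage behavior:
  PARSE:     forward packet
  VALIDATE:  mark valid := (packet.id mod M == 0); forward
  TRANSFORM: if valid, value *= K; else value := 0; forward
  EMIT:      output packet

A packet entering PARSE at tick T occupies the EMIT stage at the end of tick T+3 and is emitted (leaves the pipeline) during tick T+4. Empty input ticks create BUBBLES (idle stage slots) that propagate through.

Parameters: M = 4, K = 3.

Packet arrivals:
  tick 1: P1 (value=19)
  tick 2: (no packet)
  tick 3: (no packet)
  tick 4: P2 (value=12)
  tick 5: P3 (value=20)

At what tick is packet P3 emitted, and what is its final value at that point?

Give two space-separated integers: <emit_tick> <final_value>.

Answer: 9 0

Derivation:
Tick 1: [PARSE:P1(v=19,ok=F), VALIDATE:-, TRANSFORM:-, EMIT:-] out:-; in:P1
Tick 2: [PARSE:-, VALIDATE:P1(v=19,ok=F), TRANSFORM:-, EMIT:-] out:-; in:-
Tick 3: [PARSE:-, VALIDATE:-, TRANSFORM:P1(v=0,ok=F), EMIT:-] out:-; in:-
Tick 4: [PARSE:P2(v=12,ok=F), VALIDATE:-, TRANSFORM:-, EMIT:P1(v=0,ok=F)] out:-; in:P2
Tick 5: [PARSE:P3(v=20,ok=F), VALIDATE:P2(v=12,ok=F), TRANSFORM:-, EMIT:-] out:P1(v=0); in:P3
Tick 6: [PARSE:-, VALIDATE:P3(v=20,ok=F), TRANSFORM:P2(v=0,ok=F), EMIT:-] out:-; in:-
Tick 7: [PARSE:-, VALIDATE:-, TRANSFORM:P3(v=0,ok=F), EMIT:P2(v=0,ok=F)] out:-; in:-
Tick 8: [PARSE:-, VALIDATE:-, TRANSFORM:-, EMIT:P3(v=0,ok=F)] out:P2(v=0); in:-
Tick 9: [PARSE:-, VALIDATE:-, TRANSFORM:-, EMIT:-] out:P3(v=0); in:-
P3: arrives tick 5, valid=False (id=3, id%4=3), emit tick 9, final value 0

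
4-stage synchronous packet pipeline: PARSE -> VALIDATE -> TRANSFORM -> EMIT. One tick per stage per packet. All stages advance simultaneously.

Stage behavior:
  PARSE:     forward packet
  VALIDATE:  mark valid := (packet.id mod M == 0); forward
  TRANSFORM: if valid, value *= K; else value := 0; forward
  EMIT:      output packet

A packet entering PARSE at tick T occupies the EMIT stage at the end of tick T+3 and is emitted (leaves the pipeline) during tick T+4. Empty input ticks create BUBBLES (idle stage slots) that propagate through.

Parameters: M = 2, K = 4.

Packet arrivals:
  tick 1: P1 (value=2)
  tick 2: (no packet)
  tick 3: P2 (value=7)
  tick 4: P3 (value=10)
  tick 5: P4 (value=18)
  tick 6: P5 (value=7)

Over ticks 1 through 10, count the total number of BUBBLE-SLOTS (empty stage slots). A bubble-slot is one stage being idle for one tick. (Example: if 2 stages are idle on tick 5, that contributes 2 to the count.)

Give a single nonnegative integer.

Tick 1: [PARSE:P1(v=2,ok=F), VALIDATE:-, TRANSFORM:-, EMIT:-] out:-; bubbles=3
Tick 2: [PARSE:-, VALIDATE:P1(v=2,ok=F), TRANSFORM:-, EMIT:-] out:-; bubbles=3
Tick 3: [PARSE:P2(v=7,ok=F), VALIDATE:-, TRANSFORM:P1(v=0,ok=F), EMIT:-] out:-; bubbles=2
Tick 4: [PARSE:P3(v=10,ok=F), VALIDATE:P2(v=7,ok=T), TRANSFORM:-, EMIT:P1(v=0,ok=F)] out:-; bubbles=1
Tick 5: [PARSE:P4(v=18,ok=F), VALIDATE:P3(v=10,ok=F), TRANSFORM:P2(v=28,ok=T), EMIT:-] out:P1(v=0); bubbles=1
Tick 6: [PARSE:P5(v=7,ok=F), VALIDATE:P4(v=18,ok=T), TRANSFORM:P3(v=0,ok=F), EMIT:P2(v=28,ok=T)] out:-; bubbles=0
Tick 7: [PARSE:-, VALIDATE:P5(v=7,ok=F), TRANSFORM:P4(v=72,ok=T), EMIT:P3(v=0,ok=F)] out:P2(v=28); bubbles=1
Tick 8: [PARSE:-, VALIDATE:-, TRANSFORM:P5(v=0,ok=F), EMIT:P4(v=72,ok=T)] out:P3(v=0); bubbles=2
Tick 9: [PARSE:-, VALIDATE:-, TRANSFORM:-, EMIT:P5(v=0,ok=F)] out:P4(v=72); bubbles=3
Tick 10: [PARSE:-, VALIDATE:-, TRANSFORM:-, EMIT:-] out:P5(v=0); bubbles=4
Total bubble-slots: 20

Answer: 20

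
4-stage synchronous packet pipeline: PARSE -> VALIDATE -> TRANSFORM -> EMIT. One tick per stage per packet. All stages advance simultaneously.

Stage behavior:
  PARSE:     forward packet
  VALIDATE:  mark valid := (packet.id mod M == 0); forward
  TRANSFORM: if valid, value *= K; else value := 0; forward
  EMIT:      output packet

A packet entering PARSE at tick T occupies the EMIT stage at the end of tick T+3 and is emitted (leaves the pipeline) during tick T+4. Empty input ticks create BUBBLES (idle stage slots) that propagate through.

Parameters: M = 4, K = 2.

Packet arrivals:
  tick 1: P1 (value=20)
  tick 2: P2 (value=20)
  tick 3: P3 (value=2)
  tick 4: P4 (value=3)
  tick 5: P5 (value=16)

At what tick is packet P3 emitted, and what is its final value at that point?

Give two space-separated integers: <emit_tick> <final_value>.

Answer: 7 0

Derivation:
Tick 1: [PARSE:P1(v=20,ok=F), VALIDATE:-, TRANSFORM:-, EMIT:-] out:-; in:P1
Tick 2: [PARSE:P2(v=20,ok=F), VALIDATE:P1(v=20,ok=F), TRANSFORM:-, EMIT:-] out:-; in:P2
Tick 3: [PARSE:P3(v=2,ok=F), VALIDATE:P2(v=20,ok=F), TRANSFORM:P1(v=0,ok=F), EMIT:-] out:-; in:P3
Tick 4: [PARSE:P4(v=3,ok=F), VALIDATE:P3(v=2,ok=F), TRANSFORM:P2(v=0,ok=F), EMIT:P1(v=0,ok=F)] out:-; in:P4
Tick 5: [PARSE:P5(v=16,ok=F), VALIDATE:P4(v=3,ok=T), TRANSFORM:P3(v=0,ok=F), EMIT:P2(v=0,ok=F)] out:P1(v=0); in:P5
Tick 6: [PARSE:-, VALIDATE:P5(v=16,ok=F), TRANSFORM:P4(v=6,ok=T), EMIT:P3(v=0,ok=F)] out:P2(v=0); in:-
Tick 7: [PARSE:-, VALIDATE:-, TRANSFORM:P5(v=0,ok=F), EMIT:P4(v=6,ok=T)] out:P3(v=0); in:-
Tick 8: [PARSE:-, VALIDATE:-, TRANSFORM:-, EMIT:P5(v=0,ok=F)] out:P4(v=6); in:-
Tick 9: [PARSE:-, VALIDATE:-, TRANSFORM:-, EMIT:-] out:P5(v=0); in:-
P3: arrives tick 3, valid=False (id=3, id%4=3), emit tick 7, final value 0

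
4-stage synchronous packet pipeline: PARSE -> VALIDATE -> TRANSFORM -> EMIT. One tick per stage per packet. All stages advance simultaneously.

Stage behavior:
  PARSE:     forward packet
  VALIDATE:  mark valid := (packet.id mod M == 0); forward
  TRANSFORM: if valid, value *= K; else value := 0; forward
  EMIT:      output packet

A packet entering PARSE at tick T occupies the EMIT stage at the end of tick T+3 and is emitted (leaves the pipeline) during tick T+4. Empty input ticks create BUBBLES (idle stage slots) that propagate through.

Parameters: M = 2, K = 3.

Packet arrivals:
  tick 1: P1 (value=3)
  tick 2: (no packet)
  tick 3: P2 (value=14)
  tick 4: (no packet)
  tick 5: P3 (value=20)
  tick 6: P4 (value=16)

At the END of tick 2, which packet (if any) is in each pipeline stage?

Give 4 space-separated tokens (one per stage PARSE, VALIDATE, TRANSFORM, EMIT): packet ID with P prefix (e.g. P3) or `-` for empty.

Answer: - P1 - -

Derivation:
Tick 1: [PARSE:P1(v=3,ok=F), VALIDATE:-, TRANSFORM:-, EMIT:-] out:-; in:P1
Tick 2: [PARSE:-, VALIDATE:P1(v=3,ok=F), TRANSFORM:-, EMIT:-] out:-; in:-
At end of tick 2: ['-', 'P1', '-', '-']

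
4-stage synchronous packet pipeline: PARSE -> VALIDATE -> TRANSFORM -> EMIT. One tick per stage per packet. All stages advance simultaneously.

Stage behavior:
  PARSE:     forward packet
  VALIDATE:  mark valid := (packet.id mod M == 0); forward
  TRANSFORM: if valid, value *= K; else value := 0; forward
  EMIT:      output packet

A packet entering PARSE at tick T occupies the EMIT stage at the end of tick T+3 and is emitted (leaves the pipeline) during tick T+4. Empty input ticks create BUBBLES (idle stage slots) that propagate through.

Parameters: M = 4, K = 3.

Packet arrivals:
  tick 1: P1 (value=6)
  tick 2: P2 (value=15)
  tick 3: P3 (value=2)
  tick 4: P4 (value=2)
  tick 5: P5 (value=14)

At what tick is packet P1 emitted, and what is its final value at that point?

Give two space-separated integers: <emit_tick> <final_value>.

Tick 1: [PARSE:P1(v=6,ok=F), VALIDATE:-, TRANSFORM:-, EMIT:-] out:-; in:P1
Tick 2: [PARSE:P2(v=15,ok=F), VALIDATE:P1(v=6,ok=F), TRANSFORM:-, EMIT:-] out:-; in:P2
Tick 3: [PARSE:P3(v=2,ok=F), VALIDATE:P2(v=15,ok=F), TRANSFORM:P1(v=0,ok=F), EMIT:-] out:-; in:P3
Tick 4: [PARSE:P4(v=2,ok=F), VALIDATE:P3(v=2,ok=F), TRANSFORM:P2(v=0,ok=F), EMIT:P1(v=0,ok=F)] out:-; in:P4
Tick 5: [PARSE:P5(v=14,ok=F), VALIDATE:P4(v=2,ok=T), TRANSFORM:P3(v=0,ok=F), EMIT:P2(v=0,ok=F)] out:P1(v=0); in:P5
Tick 6: [PARSE:-, VALIDATE:P5(v=14,ok=F), TRANSFORM:P4(v=6,ok=T), EMIT:P3(v=0,ok=F)] out:P2(v=0); in:-
Tick 7: [PARSE:-, VALIDATE:-, TRANSFORM:P5(v=0,ok=F), EMIT:P4(v=6,ok=T)] out:P3(v=0); in:-
Tick 8: [PARSE:-, VALIDATE:-, TRANSFORM:-, EMIT:P5(v=0,ok=F)] out:P4(v=6); in:-
Tick 9: [PARSE:-, VALIDATE:-, TRANSFORM:-, EMIT:-] out:P5(v=0); in:-
P1: arrives tick 1, valid=False (id=1, id%4=1), emit tick 5, final value 0

Answer: 5 0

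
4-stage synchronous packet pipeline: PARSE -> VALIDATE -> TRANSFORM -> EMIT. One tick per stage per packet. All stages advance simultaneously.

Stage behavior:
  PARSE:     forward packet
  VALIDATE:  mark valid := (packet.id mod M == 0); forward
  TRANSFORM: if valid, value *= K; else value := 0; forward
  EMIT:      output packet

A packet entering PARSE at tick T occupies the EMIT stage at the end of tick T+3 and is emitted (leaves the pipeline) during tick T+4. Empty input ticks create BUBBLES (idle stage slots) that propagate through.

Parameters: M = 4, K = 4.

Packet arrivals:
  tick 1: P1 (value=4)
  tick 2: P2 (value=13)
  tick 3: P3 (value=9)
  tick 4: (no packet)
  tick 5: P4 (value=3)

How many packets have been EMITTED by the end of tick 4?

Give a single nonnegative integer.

Tick 1: [PARSE:P1(v=4,ok=F), VALIDATE:-, TRANSFORM:-, EMIT:-] out:-; in:P1
Tick 2: [PARSE:P2(v=13,ok=F), VALIDATE:P1(v=4,ok=F), TRANSFORM:-, EMIT:-] out:-; in:P2
Tick 3: [PARSE:P3(v=9,ok=F), VALIDATE:P2(v=13,ok=F), TRANSFORM:P1(v=0,ok=F), EMIT:-] out:-; in:P3
Tick 4: [PARSE:-, VALIDATE:P3(v=9,ok=F), TRANSFORM:P2(v=0,ok=F), EMIT:P1(v=0,ok=F)] out:-; in:-
Emitted by tick 4: []

Answer: 0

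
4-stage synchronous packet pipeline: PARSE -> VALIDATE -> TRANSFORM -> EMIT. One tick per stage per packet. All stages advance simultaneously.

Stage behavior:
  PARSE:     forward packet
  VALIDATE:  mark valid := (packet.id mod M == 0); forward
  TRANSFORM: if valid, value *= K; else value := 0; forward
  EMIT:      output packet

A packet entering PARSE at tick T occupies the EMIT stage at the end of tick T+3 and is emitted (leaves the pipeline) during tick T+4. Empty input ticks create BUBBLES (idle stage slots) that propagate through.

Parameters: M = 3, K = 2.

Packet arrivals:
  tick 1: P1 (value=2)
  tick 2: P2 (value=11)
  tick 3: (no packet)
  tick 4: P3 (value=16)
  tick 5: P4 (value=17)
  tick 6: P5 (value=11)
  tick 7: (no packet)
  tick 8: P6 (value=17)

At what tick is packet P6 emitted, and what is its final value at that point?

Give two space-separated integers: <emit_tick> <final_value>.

Tick 1: [PARSE:P1(v=2,ok=F), VALIDATE:-, TRANSFORM:-, EMIT:-] out:-; in:P1
Tick 2: [PARSE:P2(v=11,ok=F), VALIDATE:P1(v=2,ok=F), TRANSFORM:-, EMIT:-] out:-; in:P2
Tick 3: [PARSE:-, VALIDATE:P2(v=11,ok=F), TRANSFORM:P1(v=0,ok=F), EMIT:-] out:-; in:-
Tick 4: [PARSE:P3(v=16,ok=F), VALIDATE:-, TRANSFORM:P2(v=0,ok=F), EMIT:P1(v=0,ok=F)] out:-; in:P3
Tick 5: [PARSE:P4(v=17,ok=F), VALIDATE:P3(v=16,ok=T), TRANSFORM:-, EMIT:P2(v=0,ok=F)] out:P1(v=0); in:P4
Tick 6: [PARSE:P5(v=11,ok=F), VALIDATE:P4(v=17,ok=F), TRANSFORM:P3(v=32,ok=T), EMIT:-] out:P2(v=0); in:P5
Tick 7: [PARSE:-, VALIDATE:P5(v=11,ok=F), TRANSFORM:P4(v=0,ok=F), EMIT:P3(v=32,ok=T)] out:-; in:-
Tick 8: [PARSE:P6(v=17,ok=F), VALIDATE:-, TRANSFORM:P5(v=0,ok=F), EMIT:P4(v=0,ok=F)] out:P3(v=32); in:P6
Tick 9: [PARSE:-, VALIDATE:P6(v=17,ok=T), TRANSFORM:-, EMIT:P5(v=0,ok=F)] out:P4(v=0); in:-
Tick 10: [PARSE:-, VALIDATE:-, TRANSFORM:P6(v=34,ok=T), EMIT:-] out:P5(v=0); in:-
Tick 11: [PARSE:-, VALIDATE:-, TRANSFORM:-, EMIT:P6(v=34,ok=T)] out:-; in:-
Tick 12: [PARSE:-, VALIDATE:-, TRANSFORM:-, EMIT:-] out:P6(v=34); in:-
P6: arrives tick 8, valid=True (id=6, id%3=0), emit tick 12, final value 34

Answer: 12 34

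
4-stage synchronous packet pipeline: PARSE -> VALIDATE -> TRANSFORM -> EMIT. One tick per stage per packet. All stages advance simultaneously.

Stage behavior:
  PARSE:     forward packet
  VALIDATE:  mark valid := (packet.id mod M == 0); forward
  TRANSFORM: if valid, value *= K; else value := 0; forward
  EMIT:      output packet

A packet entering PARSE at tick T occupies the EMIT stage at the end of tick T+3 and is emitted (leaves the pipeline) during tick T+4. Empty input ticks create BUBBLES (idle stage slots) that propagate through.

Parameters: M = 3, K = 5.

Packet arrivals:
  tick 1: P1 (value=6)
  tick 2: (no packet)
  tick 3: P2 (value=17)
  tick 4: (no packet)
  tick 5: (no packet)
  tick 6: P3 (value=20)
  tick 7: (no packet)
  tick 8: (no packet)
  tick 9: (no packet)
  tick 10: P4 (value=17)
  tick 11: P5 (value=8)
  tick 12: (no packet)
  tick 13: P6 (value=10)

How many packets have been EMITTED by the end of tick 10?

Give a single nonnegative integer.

Answer: 3

Derivation:
Tick 1: [PARSE:P1(v=6,ok=F), VALIDATE:-, TRANSFORM:-, EMIT:-] out:-; in:P1
Tick 2: [PARSE:-, VALIDATE:P1(v=6,ok=F), TRANSFORM:-, EMIT:-] out:-; in:-
Tick 3: [PARSE:P2(v=17,ok=F), VALIDATE:-, TRANSFORM:P1(v=0,ok=F), EMIT:-] out:-; in:P2
Tick 4: [PARSE:-, VALIDATE:P2(v=17,ok=F), TRANSFORM:-, EMIT:P1(v=0,ok=F)] out:-; in:-
Tick 5: [PARSE:-, VALIDATE:-, TRANSFORM:P2(v=0,ok=F), EMIT:-] out:P1(v=0); in:-
Tick 6: [PARSE:P3(v=20,ok=F), VALIDATE:-, TRANSFORM:-, EMIT:P2(v=0,ok=F)] out:-; in:P3
Tick 7: [PARSE:-, VALIDATE:P3(v=20,ok=T), TRANSFORM:-, EMIT:-] out:P2(v=0); in:-
Tick 8: [PARSE:-, VALIDATE:-, TRANSFORM:P3(v=100,ok=T), EMIT:-] out:-; in:-
Tick 9: [PARSE:-, VALIDATE:-, TRANSFORM:-, EMIT:P3(v=100,ok=T)] out:-; in:-
Tick 10: [PARSE:P4(v=17,ok=F), VALIDATE:-, TRANSFORM:-, EMIT:-] out:P3(v=100); in:P4
Emitted by tick 10: ['P1', 'P2', 'P3']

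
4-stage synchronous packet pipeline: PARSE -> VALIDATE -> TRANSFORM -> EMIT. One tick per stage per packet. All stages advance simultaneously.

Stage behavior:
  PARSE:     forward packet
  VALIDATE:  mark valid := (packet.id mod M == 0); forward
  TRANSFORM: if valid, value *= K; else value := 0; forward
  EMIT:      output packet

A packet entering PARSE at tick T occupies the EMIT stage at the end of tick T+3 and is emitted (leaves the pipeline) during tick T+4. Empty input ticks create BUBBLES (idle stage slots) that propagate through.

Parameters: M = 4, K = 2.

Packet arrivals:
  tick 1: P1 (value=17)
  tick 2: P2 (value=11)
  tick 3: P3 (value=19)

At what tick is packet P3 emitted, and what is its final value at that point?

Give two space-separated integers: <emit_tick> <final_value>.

Answer: 7 0

Derivation:
Tick 1: [PARSE:P1(v=17,ok=F), VALIDATE:-, TRANSFORM:-, EMIT:-] out:-; in:P1
Tick 2: [PARSE:P2(v=11,ok=F), VALIDATE:P1(v=17,ok=F), TRANSFORM:-, EMIT:-] out:-; in:P2
Tick 3: [PARSE:P3(v=19,ok=F), VALIDATE:P2(v=11,ok=F), TRANSFORM:P1(v=0,ok=F), EMIT:-] out:-; in:P3
Tick 4: [PARSE:-, VALIDATE:P3(v=19,ok=F), TRANSFORM:P2(v=0,ok=F), EMIT:P1(v=0,ok=F)] out:-; in:-
Tick 5: [PARSE:-, VALIDATE:-, TRANSFORM:P3(v=0,ok=F), EMIT:P2(v=0,ok=F)] out:P1(v=0); in:-
Tick 6: [PARSE:-, VALIDATE:-, TRANSFORM:-, EMIT:P3(v=0,ok=F)] out:P2(v=0); in:-
Tick 7: [PARSE:-, VALIDATE:-, TRANSFORM:-, EMIT:-] out:P3(v=0); in:-
P3: arrives tick 3, valid=False (id=3, id%4=3), emit tick 7, final value 0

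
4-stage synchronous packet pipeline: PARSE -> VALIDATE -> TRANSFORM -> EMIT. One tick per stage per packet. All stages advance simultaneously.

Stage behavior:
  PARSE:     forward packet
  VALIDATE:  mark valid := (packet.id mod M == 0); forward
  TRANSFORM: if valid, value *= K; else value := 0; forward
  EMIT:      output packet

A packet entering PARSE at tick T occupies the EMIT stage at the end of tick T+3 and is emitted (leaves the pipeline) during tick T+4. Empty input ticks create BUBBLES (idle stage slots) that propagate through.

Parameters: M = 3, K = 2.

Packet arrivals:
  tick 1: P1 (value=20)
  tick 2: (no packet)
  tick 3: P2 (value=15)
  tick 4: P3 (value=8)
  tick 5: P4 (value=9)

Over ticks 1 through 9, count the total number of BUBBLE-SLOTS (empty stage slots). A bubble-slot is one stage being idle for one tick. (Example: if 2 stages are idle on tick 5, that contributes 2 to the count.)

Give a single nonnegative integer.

Tick 1: [PARSE:P1(v=20,ok=F), VALIDATE:-, TRANSFORM:-, EMIT:-] out:-; bubbles=3
Tick 2: [PARSE:-, VALIDATE:P1(v=20,ok=F), TRANSFORM:-, EMIT:-] out:-; bubbles=3
Tick 3: [PARSE:P2(v=15,ok=F), VALIDATE:-, TRANSFORM:P1(v=0,ok=F), EMIT:-] out:-; bubbles=2
Tick 4: [PARSE:P3(v=8,ok=F), VALIDATE:P2(v=15,ok=F), TRANSFORM:-, EMIT:P1(v=0,ok=F)] out:-; bubbles=1
Tick 5: [PARSE:P4(v=9,ok=F), VALIDATE:P3(v=8,ok=T), TRANSFORM:P2(v=0,ok=F), EMIT:-] out:P1(v=0); bubbles=1
Tick 6: [PARSE:-, VALIDATE:P4(v=9,ok=F), TRANSFORM:P3(v=16,ok=T), EMIT:P2(v=0,ok=F)] out:-; bubbles=1
Tick 7: [PARSE:-, VALIDATE:-, TRANSFORM:P4(v=0,ok=F), EMIT:P3(v=16,ok=T)] out:P2(v=0); bubbles=2
Tick 8: [PARSE:-, VALIDATE:-, TRANSFORM:-, EMIT:P4(v=0,ok=F)] out:P3(v=16); bubbles=3
Tick 9: [PARSE:-, VALIDATE:-, TRANSFORM:-, EMIT:-] out:P4(v=0); bubbles=4
Total bubble-slots: 20

Answer: 20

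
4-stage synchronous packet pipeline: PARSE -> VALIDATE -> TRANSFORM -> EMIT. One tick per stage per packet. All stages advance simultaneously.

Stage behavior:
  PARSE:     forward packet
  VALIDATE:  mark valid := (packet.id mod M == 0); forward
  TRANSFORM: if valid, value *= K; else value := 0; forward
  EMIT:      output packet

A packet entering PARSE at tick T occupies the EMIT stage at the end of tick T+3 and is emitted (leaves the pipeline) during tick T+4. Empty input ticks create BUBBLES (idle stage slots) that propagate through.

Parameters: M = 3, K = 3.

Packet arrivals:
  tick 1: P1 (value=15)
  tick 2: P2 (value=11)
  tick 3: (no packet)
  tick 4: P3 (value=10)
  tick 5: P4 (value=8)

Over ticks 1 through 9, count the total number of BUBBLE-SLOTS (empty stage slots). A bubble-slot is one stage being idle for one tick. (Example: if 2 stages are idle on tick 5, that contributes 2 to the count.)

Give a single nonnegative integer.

Answer: 20

Derivation:
Tick 1: [PARSE:P1(v=15,ok=F), VALIDATE:-, TRANSFORM:-, EMIT:-] out:-; bubbles=3
Tick 2: [PARSE:P2(v=11,ok=F), VALIDATE:P1(v=15,ok=F), TRANSFORM:-, EMIT:-] out:-; bubbles=2
Tick 3: [PARSE:-, VALIDATE:P2(v=11,ok=F), TRANSFORM:P1(v=0,ok=F), EMIT:-] out:-; bubbles=2
Tick 4: [PARSE:P3(v=10,ok=F), VALIDATE:-, TRANSFORM:P2(v=0,ok=F), EMIT:P1(v=0,ok=F)] out:-; bubbles=1
Tick 5: [PARSE:P4(v=8,ok=F), VALIDATE:P3(v=10,ok=T), TRANSFORM:-, EMIT:P2(v=0,ok=F)] out:P1(v=0); bubbles=1
Tick 6: [PARSE:-, VALIDATE:P4(v=8,ok=F), TRANSFORM:P3(v=30,ok=T), EMIT:-] out:P2(v=0); bubbles=2
Tick 7: [PARSE:-, VALIDATE:-, TRANSFORM:P4(v=0,ok=F), EMIT:P3(v=30,ok=T)] out:-; bubbles=2
Tick 8: [PARSE:-, VALIDATE:-, TRANSFORM:-, EMIT:P4(v=0,ok=F)] out:P3(v=30); bubbles=3
Tick 9: [PARSE:-, VALIDATE:-, TRANSFORM:-, EMIT:-] out:P4(v=0); bubbles=4
Total bubble-slots: 20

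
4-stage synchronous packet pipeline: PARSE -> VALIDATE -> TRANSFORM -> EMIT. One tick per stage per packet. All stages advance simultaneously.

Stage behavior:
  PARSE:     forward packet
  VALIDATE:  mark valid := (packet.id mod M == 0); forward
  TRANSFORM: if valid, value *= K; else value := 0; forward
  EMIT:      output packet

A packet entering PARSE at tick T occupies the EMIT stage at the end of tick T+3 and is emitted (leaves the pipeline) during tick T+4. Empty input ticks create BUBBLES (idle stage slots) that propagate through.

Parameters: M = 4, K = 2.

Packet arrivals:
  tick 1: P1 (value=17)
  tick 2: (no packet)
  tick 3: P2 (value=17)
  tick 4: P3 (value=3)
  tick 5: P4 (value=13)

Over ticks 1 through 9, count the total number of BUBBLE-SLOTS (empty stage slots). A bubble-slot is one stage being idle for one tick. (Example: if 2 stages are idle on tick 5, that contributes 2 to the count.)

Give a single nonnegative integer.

Answer: 20

Derivation:
Tick 1: [PARSE:P1(v=17,ok=F), VALIDATE:-, TRANSFORM:-, EMIT:-] out:-; bubbles=3
Tick 2: [PARSE:-, VALIDATE:P1(v=17,ok=F), TRANSFORM:-, EMIT:-] out:-; bubbles=3
Tick 3: [PARSE:P2(v=17,ok=F), VALIDATE:-, TRANSFORM:P1(v=0,ok=F), EMIT:-] out:-; bubbles=2
Tick 4: [PARSE:P3(v=3,ok=F), VALIDATE:P2(v=17,ok=F), TRANSFORM:-, EMIT:P1(v=0,ok=F)] out:-; bubbles=1
Tick 5: [PARSE:P4(v=13,ok=F), VALIDATE:P3(v=3,ok=F), TRANSFORM:P2(v=0,ok=F), EMIT:-] out:P1(v=0); bubbles=1
Tick 6: [PARSE:-, VALIDATE:P4(v=13,ok=T), TRANSFORM:P3(v=0,ok=F), EMIT:P2(v=0,ok=F)] out:-; bubbles=1
Tick 7: [PARSE:-, VALIDATE:-, TRANSFORM:P4(v=26,ok=T), EMIT:P3(v=0,ok=F)] out:P2(v=0); bubbles=2
Tick 8: [PARSE:-, VALIDATE:-, TRANSFORM:-, EMIT:P4(v=26,ok=T)] out:P3(v=0); bubbles=3
Tick 9: [PARSE:-, VALIDATE:-, TRANSFORM:-, EMIT:-] out:P4(v=26); bubbles=4
Total bubble-slots: 20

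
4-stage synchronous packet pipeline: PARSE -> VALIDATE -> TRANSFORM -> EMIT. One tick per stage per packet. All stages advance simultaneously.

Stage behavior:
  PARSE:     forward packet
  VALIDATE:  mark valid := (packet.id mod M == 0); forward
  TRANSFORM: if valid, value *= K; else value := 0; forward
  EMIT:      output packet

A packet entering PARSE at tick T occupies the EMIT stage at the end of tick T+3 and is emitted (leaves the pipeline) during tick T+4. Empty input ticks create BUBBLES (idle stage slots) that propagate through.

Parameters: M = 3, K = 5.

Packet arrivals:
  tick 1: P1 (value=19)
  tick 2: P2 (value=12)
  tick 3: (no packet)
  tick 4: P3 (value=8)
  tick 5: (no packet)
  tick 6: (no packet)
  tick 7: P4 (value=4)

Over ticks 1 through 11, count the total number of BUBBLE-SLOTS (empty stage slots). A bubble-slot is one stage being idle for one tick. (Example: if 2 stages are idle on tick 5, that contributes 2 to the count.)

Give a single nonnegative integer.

Tick 1: [PARSE:P1(v=19,ok=F), VALIDATE:-, TRANSFORM:-, EMIT:-] out:-; bubbles=3
Tick 2: [PARSE:P2(v=12,ok=F), VALIDATE:P1(v=19,ok=F), TRANSFORM:-, EMIT:-] out:-; bubbles=2
Tick 3: [PARSE:-, VALIDATE:P2(v=12,ok=F), TRANSFORM:P1(v=0,ok=F), EMIT:-] out:-; bubbles=2
Tick 4: [PARSE:P3(v=8,ok=F), VALIDATE:-, TRANSFORM:P2(v=0,ok=F), EMIT:P1(v=0,ok=F)] out:-; bubbles=1
Tick 5: [PARSE:-, VALIDATE:P3(v=8,ok=T), TRANSFORM:-, EMIT:P2(v=0,ok=F)] out:P1(v=0); bubbles=2
Tick 6: [PARSE:-, VALIDATE:-, TRANSFORM:P3(v=40,ok=T), EMIT:-] out:P2(v=0); bubbles=3
Tick 7: [PARSE:P4(v=4,ok=F), VALIDATE:-, TRANSFORM:-, EMIT:P3(v=40,ok=T)] out:-; bubbles=2
Tick 8: [PARSE:-, VALIDATE:P4(v=4,ok=F), TRANSFORM:-, EMIT:-] out:P3(v=40); bubbles=3
Tick 9: [PARSE:-, VALIDATE:-, TRANSFORM:P4(v=0,ok=F), EMIT:-] out:-; bubbles=3
Tick 10: [PARSE:-, VALIDATE:-, TRANSFORM:-, EMIT:P4(v=0,ok=F)] out:-; bubbles=3
Tick 11: [PARSE:-, VALIDATE:-, TRANSFORM:-, EMIT:-] out:P4(v=0); bubbles=4
Total bubble-slots: 28

Answer: 28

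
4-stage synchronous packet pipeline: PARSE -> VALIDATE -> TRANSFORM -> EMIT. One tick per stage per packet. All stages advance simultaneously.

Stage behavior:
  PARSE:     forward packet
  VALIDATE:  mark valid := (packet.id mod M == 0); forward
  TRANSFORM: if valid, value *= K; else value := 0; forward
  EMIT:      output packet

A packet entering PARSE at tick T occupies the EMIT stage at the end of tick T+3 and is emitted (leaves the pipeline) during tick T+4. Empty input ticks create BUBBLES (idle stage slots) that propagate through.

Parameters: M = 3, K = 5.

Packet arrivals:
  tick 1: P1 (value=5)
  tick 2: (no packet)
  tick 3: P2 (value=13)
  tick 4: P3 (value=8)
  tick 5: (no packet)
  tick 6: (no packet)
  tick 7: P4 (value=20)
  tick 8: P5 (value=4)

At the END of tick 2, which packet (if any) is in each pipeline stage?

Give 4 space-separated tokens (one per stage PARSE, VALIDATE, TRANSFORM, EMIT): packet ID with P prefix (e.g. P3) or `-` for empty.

Tick 1: [PARSE:P1(v=5,ok=F), VALIDATE:-, TRANSFORM:-, EMIT:-] out:-; in:P1
Tick 2: [PARSE:-, VALIDATE:P1(v=5,ok=F), TRANSFORM:-, EMIT:-] out:-; in:-
At end of tick 2: ['-', 'P1', '-', '-']

Answer: - P1 - -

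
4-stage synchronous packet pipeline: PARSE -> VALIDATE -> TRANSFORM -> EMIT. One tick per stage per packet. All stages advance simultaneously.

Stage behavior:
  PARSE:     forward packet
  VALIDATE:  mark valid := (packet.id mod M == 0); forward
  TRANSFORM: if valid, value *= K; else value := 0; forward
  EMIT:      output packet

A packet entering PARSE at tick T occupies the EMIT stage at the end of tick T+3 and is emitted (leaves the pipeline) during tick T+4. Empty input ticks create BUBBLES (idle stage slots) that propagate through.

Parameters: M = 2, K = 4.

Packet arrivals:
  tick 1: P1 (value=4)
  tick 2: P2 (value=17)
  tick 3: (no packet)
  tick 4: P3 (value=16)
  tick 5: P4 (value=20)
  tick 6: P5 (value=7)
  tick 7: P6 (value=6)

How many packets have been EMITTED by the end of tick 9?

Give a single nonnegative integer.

Answer: 4

Derivation:
Tick 1: [PARSE:P1(v=4,ok=F), VALIDATE:-, TRANSFORM:-, EMIT:-] out:-; in:P1
Tick 2: [PARSE:P2(v=17,ok=F), VALIDATE:P1(v=4,ok=F), TRANSFORM:-, EMIT:-] out:-; in:P2
Tick 3: [PARSE:-, VALIDATE:P2(v=17,ok=T), TRANSFORM:P1(v=0,ok=F), EMIT:-] out:-; in:-
Tick 4: [PARSE:P3(v=16,ok=F), VALIDATE:-, TRANSFORM:P2(v=68,ok=T), EMIT:P1(v=0,ok=F)] out:-; in:P3
Tick 5: [PARSE:P4(v=20,ok=F), VALIDATE:P3(v=16,ok=F), TRANSFORM:-, EMIT:P2(v=68,ok=T)] out:P1(v=0); in:P4
Tick 6: [PARSE:P5(v=7,ok=F), VALIDATE:P4(v=20,ok=T), TRANSFORM:P3(v=0,ok=F), EMIT:-] out:P2(v=68); in:P5
Tick 7: [PARSE:P6(v=6,ok=F), VALIDATE:P5(v=7,ok=F), TRANSFORM:P4(v=80,ok=T), EMIT:P3(v=0,ok=F)] out:-; in:P6
Tick 8: [PARSE:-, VALIDATE:P6(v=6,ok=T), TRANSFORM:P5(v=0,ok=F), EMIT:P4(v=80,ok=T)] out:P3(v=0); in:-
Tick 9: [PARSE:-, VALIDATE:-, TRANSFORM:P6(v=24,ok=T), EMIT:P5(v=0,ok=F)] out:P4(v=80); in:-
Emitted by tick 9: ['P1', 'P2', 'P3', 'P4']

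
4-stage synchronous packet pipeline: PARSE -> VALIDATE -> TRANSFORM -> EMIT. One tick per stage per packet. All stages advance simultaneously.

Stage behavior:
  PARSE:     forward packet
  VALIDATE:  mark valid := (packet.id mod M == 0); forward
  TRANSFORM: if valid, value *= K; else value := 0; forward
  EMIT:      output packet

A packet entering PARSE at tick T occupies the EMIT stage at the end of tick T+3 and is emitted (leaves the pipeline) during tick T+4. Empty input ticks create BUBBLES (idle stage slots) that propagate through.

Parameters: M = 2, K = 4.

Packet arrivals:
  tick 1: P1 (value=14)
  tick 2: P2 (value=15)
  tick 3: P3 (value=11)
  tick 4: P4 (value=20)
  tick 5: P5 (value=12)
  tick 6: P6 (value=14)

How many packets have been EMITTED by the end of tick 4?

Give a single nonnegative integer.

Tick 1: [PARSE:P1(v=14,ok=F), VALIDATE:-, TRANSFORM:-, EMIT:-] out:-; in:P1
Tick 2: [PARSE:P2(v=15,ok=F), VALIDATE:P1(v=14,ok=F), TRANSFORM:-, EMIT:-] out:-; in:P2
Tick 3: [PARSE:P3(v=11,ok=F), VALIDATE:P2(v=15,ok=T), TRANSFORM:P1(v=0,ok=F), EMIT:-] out:-; in:P3
Tick 4: [PARSE:P4(v=20,ok=F), VALIDATE:P3(v=11,ok=F), TRANSFORM:P2(v=60,ok=T), EMIT:P1(v=0,ok=F)] out:-; in:P4
Emitted by tick 4: []

Answer: 0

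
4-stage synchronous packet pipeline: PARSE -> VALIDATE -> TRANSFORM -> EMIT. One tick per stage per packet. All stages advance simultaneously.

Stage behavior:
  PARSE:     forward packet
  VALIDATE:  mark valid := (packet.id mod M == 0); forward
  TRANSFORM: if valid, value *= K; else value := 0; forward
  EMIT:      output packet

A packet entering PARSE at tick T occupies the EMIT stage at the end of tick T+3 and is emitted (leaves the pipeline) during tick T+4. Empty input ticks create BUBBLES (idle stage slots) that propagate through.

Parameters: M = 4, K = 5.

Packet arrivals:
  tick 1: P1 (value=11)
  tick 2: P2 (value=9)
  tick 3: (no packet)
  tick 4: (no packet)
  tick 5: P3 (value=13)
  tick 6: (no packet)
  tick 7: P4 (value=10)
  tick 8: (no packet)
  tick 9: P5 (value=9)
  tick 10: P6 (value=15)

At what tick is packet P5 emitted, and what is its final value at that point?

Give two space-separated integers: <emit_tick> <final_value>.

Answer: 13 0

Derivation:
Tick 1: [PARSE:P1(v=11,ok=F), VALIDATE:-, TRANSFORM:-, EMIT:-] out:-; in:P1
Tick 2: [PARSE:P2(v=9,ok=F), VALIDATE:P1(v=11,ok=F), TRANSFORM:-, EMIT:-] out:-; in:P2
Tick 3: [PARSE:-, VALIDATE:P2(v=9,ok=F), TRANSFORM:P1(v=0,ok=F), EMIT:-] out:-; in:-
Tick 4: [PARSE:-, VALIDATE:-, TRANSFORM:P2(v=0,ok=F), EMIT:P1(v=0,ok=F)] out:-; in:-
Tick 5: [PARSE:P3(v=13,ok=F), VALIDATE:-, TRANSFORM:-, EMIT:P2(v=0,ok=F)] out:P1(v=0); in:P3
Tick 6: [PARSE:-, VALIDATE:P3(v=13,ok=F), TRANSFORM:-, EMIT:-] out:P2(v=0); in:-
Tick 7: [PARSE:P4(v=10,ok=F), VALIDATE:-, TRANSFORM:P3(v=0,ok=F), EMIT:-] out:-; in:P4
Tick 8: [PARSE:-, VALIDATE:P4(v=10,ok=T), TRANSFORM:-, EMIT:P3(v=0,ok=F)] out:-; in:-
Tick 9: [PARSE:P5(v=9,ok=F), VALIDATE:-, TRANSFORM:P4(v=50,ok=T), EMIT:-] out:P3(v=0); in:P5
Tick 10: [PARSE:P6(v=15,ok=F), VALIDATE:P5(v=9,ok=F), TRANSFORM:-, EMIT:P4(v=50,ok=T)] out:-; in:P6
Tick 11: [PARSE:-, VALIDATE:P6(v=15,ok=F), TRANSFORM:P5(v=0,ok=F), EMIT:-] out:P4(v=50); in:-
Tick 12: [PARSE:-, VALIDATE:-, TRANSFORM:P6(v=0,ok=F), EMIT:P5(v=0,ok=F)] out:-; in:-
Tick 13: [PARSE:-, VALIDATE:-, TRANSFORM:-, EMIT:P6(v=0,ok=F)] out:P5(v=0); in:-
Tick 14: [PARSE:-, VALIDATE:-, TRANSFORM:-, EMIT:-] out:P6(v=0); in:-
P5: arrives tick 9, valid=False (id=5, id%4=1), emit tick 13, final value 0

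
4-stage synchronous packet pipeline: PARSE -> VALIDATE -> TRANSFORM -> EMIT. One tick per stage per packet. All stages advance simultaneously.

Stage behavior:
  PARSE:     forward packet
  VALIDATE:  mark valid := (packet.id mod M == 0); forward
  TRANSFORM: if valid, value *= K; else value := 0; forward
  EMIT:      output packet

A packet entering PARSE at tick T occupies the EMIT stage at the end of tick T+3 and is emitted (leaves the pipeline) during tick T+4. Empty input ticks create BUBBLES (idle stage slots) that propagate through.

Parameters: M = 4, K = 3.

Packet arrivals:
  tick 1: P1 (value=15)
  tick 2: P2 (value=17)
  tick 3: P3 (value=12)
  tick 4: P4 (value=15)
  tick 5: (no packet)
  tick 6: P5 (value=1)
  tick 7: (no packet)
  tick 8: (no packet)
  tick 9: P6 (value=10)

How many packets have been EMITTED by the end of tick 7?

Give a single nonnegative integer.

Answer: 3

Derivation:
Tick 1: [PARSE:P1(v=15,ok=F), VALIDATE:-, TRANSFORM:-, EMIT:-] out:-; in:P1
Tick 2: [PARSE:P2(v=17,ok=F), VALIDATE:P1(v=15,ok=F), TRANSFORM:-, EMIT:-] out:-; in:P2
Tick 3: [PARSE:P3(v=12,ok=F), VALIDATE:P2(v=17,ok=F), TRANSFORM:P1(v=0,ok=F), EMIT:-] out:-; in:P3
Tick 4: [PARSE:P4(v=15,ok=F), VALIDATE:P3(v=12,ok=F), TRANSFORM:P2(v=0,ok=F), EMIT:P1(v=0,ok=F)] out:-; in:P4
Tick 5: [PARSE:-, VALIDATE:P4(v=15,ok=T), TRANSFORM:P3(v=0,ok=F), EMIT:P2(v=0,ok=F)] out:P1(v=0); in:-
Tick 6: [PARSE:P5(v=1,ok=F), VALIDATE:-, TRANSFORM:P4(v=45,ok=T), EMIT:P3(v=0,ok=F)] out:P2(v=0); in:P5
Tick 7: [PARSE:-, VALIDATE:P5(v=1,ok=F), TRANSFORM:-, EMIT:P4(v=45,ok=T)] out:P3(v=0); in:-
Emitted by tick 7: ['P1', 'P2', 'P3']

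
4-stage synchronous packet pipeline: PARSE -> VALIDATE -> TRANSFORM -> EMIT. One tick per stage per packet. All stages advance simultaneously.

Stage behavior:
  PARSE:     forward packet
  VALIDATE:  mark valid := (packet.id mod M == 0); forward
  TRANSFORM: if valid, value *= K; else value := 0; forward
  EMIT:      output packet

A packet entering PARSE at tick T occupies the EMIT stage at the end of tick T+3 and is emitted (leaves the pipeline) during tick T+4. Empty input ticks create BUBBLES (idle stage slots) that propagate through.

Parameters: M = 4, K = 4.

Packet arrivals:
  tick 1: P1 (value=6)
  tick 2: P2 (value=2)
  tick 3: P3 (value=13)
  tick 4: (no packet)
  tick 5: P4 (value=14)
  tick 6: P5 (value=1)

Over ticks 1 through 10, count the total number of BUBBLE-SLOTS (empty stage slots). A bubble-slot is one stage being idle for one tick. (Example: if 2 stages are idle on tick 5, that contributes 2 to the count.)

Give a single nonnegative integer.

Tick 1: [PARSE:P1(v=6,ok=F), VALIDATE:-, TRANSFORM:-, EMIT:-] out:-; bubbles=3
Tick 2: [PARSE:P2(v=2,ok=F), VALIDATE:P1(v=6,ok=F), TRANSFORM:-, EMIT:-] out:-; bubbles=2
Tick 3: [PARSE:P3(v=13,ok=F), VALIDATE:P2(v=2,ok=F), TRANSFORM:P1(v=0,ok=F), EMIT:-] out:-; bubbles=1
Tick 4: [PARSE:-, VALIDATE:P3(v=13,ok=F), TRANSFORM:P2(v=0,ok=F), EMIT:P1(v=0,ok=F)] out:-; bubbles=1
Tick 5: [PARSE:P4(v=14,ok=F), VALIDATE:-, TRANSFORM:P3(v=0,ok=F), EMIT:P2(v=0,ok=F)] out:P1(v=0); bubbles=1
Tick 6: [PARSE:P5(v=1,ok=F), VALIDATE:P4(v=14,ok=T), TRANSFORM:-, EMIT:P3(v=0,ok=F)] out:P2(v=0); bubbles=1
Tick 7: [PARSE:-, VALIDATE:P5(v=1,ok=F), TRANSFORM:P4(v=56,ok=T), EMIT:-] out:P3(v=0); bubbles=2
Tick 8: [PARSE:-, VALIDATE:-, TRANSFORM:P5(v=0,ok=F), EMIT:P4(v=56,ok=T)] out:-; bubbles=2
Tick 9: [PARSE:-, VALIDATE:-, TRANSFORM:-, EMIT:P5(v=0,ok=F)] out:P4(v=56); bubbles=3
Tick 10: [PARSE:-, VALIDATE:-, TRANSFORM:-, EMIT:-] out:P5(v=0); bubbles=4
Total bubble-slots: 20

Answer: 20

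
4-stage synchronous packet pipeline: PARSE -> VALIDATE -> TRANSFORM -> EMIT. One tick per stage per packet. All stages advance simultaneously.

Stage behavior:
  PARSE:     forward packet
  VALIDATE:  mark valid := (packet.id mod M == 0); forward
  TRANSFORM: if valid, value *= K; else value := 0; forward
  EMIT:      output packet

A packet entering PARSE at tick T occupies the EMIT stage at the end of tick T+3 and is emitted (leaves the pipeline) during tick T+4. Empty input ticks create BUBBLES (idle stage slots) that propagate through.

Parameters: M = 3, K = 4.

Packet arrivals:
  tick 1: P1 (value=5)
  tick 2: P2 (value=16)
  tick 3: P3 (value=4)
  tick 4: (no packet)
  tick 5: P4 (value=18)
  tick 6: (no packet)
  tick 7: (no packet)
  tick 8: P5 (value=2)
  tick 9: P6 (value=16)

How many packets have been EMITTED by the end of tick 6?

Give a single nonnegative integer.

Tick 1: [PARSE:P1(v=5,ok=F), VALIDATE:-, TRANSFORM:-, EMIT:-] out:-; in:P1
Tick 2: [PARSE:P2(v=16,ok=F), VALIDATE:P1(v=5,ok=F), TRANSFORM:-, EMIT:-] out:-; in:P2
Tick 3: [PARSE:P3(v=4,ok=F), VALIDATE:P2(v=16,ok=F), TRANSFORM:P1(v=0,ok=F), EMIT:-] out:-; in:P3
Tick 4: [PARSE:-, VALIDATE:P3(v=4,ok=T), TRANSFORM:P2(v=0,ok=F), EMIT:P1(v=0,ok=F)] out:-; in:-
Tick 5: [PARSE:P4(v=18,ok=F), VALIDATE:-, TRANSFORM:P3(v=16,ok=T), EMIT:P2(v=0,ok=F)] out:P1(v=0); in:P4
Tick 6: [PARSE:-, VALIDATE:P4(v=18,ok=F), TRANSFORM:-, EMIT:P3(v=16,ok=T)] out:P2(v=0); in:-
Emitted by tick 6: ['P1', 'P2']

Answer: 2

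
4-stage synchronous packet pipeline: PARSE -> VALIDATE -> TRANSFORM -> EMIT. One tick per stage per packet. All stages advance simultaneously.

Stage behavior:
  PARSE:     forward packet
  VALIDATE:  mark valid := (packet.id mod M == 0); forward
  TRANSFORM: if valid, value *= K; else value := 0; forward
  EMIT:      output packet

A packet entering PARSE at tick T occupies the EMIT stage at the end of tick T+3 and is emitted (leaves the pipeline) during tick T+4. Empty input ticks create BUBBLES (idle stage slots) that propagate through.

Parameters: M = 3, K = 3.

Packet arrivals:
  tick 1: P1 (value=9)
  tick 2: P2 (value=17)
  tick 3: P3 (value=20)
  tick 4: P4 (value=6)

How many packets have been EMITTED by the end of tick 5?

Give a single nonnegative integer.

Answer: 1

Derivation:
Tick 1: [PARSE:P1(v=9,ok=F), VALIDATE:-, TRANSFORM:-, EMIT:-] out:-; in:P1
Tick 2: [PARSE:P2(v=17,ok=F), VALIDATE:P1(v=9,ok=F), TRANSFORM:-, EMIT:-] out:-; in:P2
Tick 3: [PARSE:P3(v=20,ok=F), VALIDATE:P2(v=17,ok=F), TRANSFORM:P1(v=0,ok=F), EMIT:-] out:-; in:P3
Tick 4: [PARSE:P4(v=6,ok=F), VALIDATE:P3(v=20,ok=T), TRANSFORM:P2(v=0,ok=F), EMIT:P1(v=0,ok=F)] out:-; in:P4
Tick 5: [PARSE:-, VALIDATE:P4(v=6,ok=F), TRANSFORM:P3(v=60,ok=T), EMIT:P2(v=0,ok=F)] out:P1(v=0); in:-
Emitted by tick 5: ['P1']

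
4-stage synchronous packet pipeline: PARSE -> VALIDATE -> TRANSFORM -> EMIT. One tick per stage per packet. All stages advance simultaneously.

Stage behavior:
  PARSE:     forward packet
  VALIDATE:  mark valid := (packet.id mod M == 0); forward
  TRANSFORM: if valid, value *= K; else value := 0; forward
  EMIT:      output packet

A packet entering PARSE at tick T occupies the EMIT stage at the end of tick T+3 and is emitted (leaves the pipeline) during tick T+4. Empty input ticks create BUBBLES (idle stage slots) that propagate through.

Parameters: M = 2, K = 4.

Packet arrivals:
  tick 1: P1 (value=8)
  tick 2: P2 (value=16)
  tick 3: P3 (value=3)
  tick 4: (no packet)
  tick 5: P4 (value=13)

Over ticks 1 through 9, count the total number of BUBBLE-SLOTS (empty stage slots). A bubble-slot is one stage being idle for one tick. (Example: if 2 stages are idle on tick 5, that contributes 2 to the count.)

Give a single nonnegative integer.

Answer: 20

Derivation:
Tick 1: [PARSE:P1(v=8,ok=F), VALIDATE:-, TRANSFORM:-, EMIT:-] out:-; bubbles=3
Tick 2: [PARSE:P2(v=16,ok=F), VALIDATE:P1(v=8,ok=F), TRANSFORM:-, EMIT:-] out:-; bubbles=2
Tick 3: [PARSE:P3(v=3,ok=F), VALIDATE:P2(v=16,ok=T), TRANSFORM:P1(v=0,ok=F), EMIT:-] out:-; bubbles=1
Tick 4: [PARSE:-, VALIDATE:P3(v=3,ok=F), TRANSFORM:P2(v=64,ok=T), EMIT:P1(v=0,ok=F)] out:-; bubbles=1
Tick 5: [PARSE:P4(v=13,ok=F), VALIDATE:-, TRANSFORM:P3(v=0,ok=F), EMIT:P2(v=64,ok=T)] out:P1(v=0); bubbles=1
Tick 6: [PARSE:-, VALIDATE:P4(v=13,ok=T), TRANSFORM:-, EMIT:P3(v=0,ok=F)] out:P2(v=64); bubbles=2
Tick 7: [PARSE:-, VALIDATE:-, TRANSFORM:P4(v=52,ok=T), EMIT:-] out:P3(v=0); bubbles=3
Tick 8: [PARSE:-, VALIDATE:-, TRANSFORM:-, EMIT:P4(v=52,ok=T)] out:-; bubbles=3
Tick 9: [PARSE:-, VALIDATE:-, TRANSFORM:-, EMIT:-] out:P4(v=52); bubbles=4
Total bubble-slots: 20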